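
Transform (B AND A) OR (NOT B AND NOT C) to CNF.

(B AND A) OR (NOT B AND NOT C)
= (B OR NOT B) AND (B OR NOT C) AND (A OR NOT B) AND (A OR NOT C)   [distribute OR over AND]
= (B OR NOT C) AND (A OR NOT B) AND (A OR NOT C)   [simplify]

(B OR NOT C) AND (A OR NOT B) AND (A OR NOT C)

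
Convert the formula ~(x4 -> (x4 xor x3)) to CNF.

~(x4 -> (x4 xor x3))
≡ ~(~x4 | (x4 xor x3))   — eliminate ->
≡ ~(~x4 | ((x4 | x3) & ~(x4 & x3)))   — expand xor
≡ ~~x4 & ~((x4 | x3) & ~(x4 & x3))   — De Morgan
≡ x4 & ~((x4 | x3) & ~(x4 & x3))   — double negation
≡ x4 & (~(x4 | x3) | ~~(x4 & x3))   — De Morgan
≡ x4 & ((~x4 & ~x3) | ~~(x4 & x3))   — De Morgan
≡ x4 & ((~x4 & ~x3) | (x4 & x3))   — double negation
≡ x4 & (~x4 | x4) & (~x4 | x3) & (~x3 | x4) & (~x3 | x3)   — distribute | over &
≡ x4 & (~x4 | x3)   — simplify

x4 & (~x4 | x3)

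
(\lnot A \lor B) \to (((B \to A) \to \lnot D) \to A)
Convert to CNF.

(\lnot A \lor B) \to (((B \to A) \to \lnot D) \to A)
≡ \lnot (\lnot A \lor B) \lor (((B \to A) \to \lnot D) \to A)   (eliminate \to)
≡ \lnot (\lnot A \lor B) \lor \lnot ((B \to A) \to \lnot D) \lor A   (eliminate \to)
≡ \lnot (\lnot A \lor B) \lor \lnot (\lnot (B \to A) \lor \lnot D) \lor A   (eliminate \to)
≡ \lnot (\lnot A \lor B) \lor \lnot (\lnot (\lnot B \lor A) \lor \lnot D) \lor A   (eliminate \to)
≡ (\lnot \lnot A \land \lnot B) \lor \lnot (\lnot (\lnot B \lor A) \lor \lnot D) \lor A   (De Morgan)
≡ (A \land \lnot B) \lor \lnot (\lnot (\lnot B \lor A) \lor \lnot D) \lor A   (double negation)
≡ (A \land \lnot B) \lor (\lnot \lnot (\lnot B \lor A) \land \lnot \lnot D) \lor A   (De Morgan)
≡ (A \land \lnot B) \lor ((\lnot B \lor A) \land \lnot \lnot D) \lor A   (double negation)
≡ (A \land \lnot B) \lor ((\lnot B \lor A) \land D) \lor A   (double negation)
≡ (A \lor \lnot B \lor A \lor A) \land (A \lor D \lor A) \land (\lnot B \lor \lnot B \lor A \lor A) \land (\lnot B \lor D \lor A)   (distribute \lor over \land)
≡ (A \lor \lnot B) \land (A \lor D)   (simplify)

(A \lor \lnot B) \land (A \lor D)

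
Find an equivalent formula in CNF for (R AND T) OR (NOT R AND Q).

(R OR Q) AND (T OR NOT R) AND (T OR Q)

(R AND T) OR (NOT R AND Q)
⇔ (R OR NOT R) AND (R OR Q) AND (T OR NOT R) AND (T OR Q)   (distribute OR over AND)
⇔ (R OR Q) AND (T OR NOT R) AND (T OR Q)   (simplify)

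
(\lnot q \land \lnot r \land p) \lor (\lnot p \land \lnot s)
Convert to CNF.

(\lnot q \land \lnot r \land p) \lor (\lnot p \land \lnot s)
≡ (\lnot q \lor \lnot p) \land (\lnot q \lor \lnot s) \land (\lnot r \lor \lnot p) \land (\lnot r \lor \lnot s) \land (p \lor \lnot p) \land (p \lor \lnot s)   [distribute \lor over \land]
≡ (\lnot q \lor \lnot p) \land (\lnot q \lor \lnot s) \land (\lnot r \lor \lnot p) \land (\lnot r \lor \lnot s) \land (p \lor \lnot s)   [simplify]

(\lnot q \lor \lnot p) \land (\lnot q \lor \lnot s) \land (\lnot r \lor \lnot p) \land (\lnot r \lor \lnot s) \land (p \lor \lnot s)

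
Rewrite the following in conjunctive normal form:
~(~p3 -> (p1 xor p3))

~(~p3 -> (p1 xor p3))
⇔ ~(~~p3 | (p1 xor p3))
⇔ ~(~~p3 | ((p1 | p3) & ~(p1 & p3)))
⇔ ~~~p3 & ~((p1 | p3) & ~(p1 & p3))
⇔ ~p3 & ~((p1 | p3) & ~(p1 & p3))
⇔ ~p3 & (~(p1 | p3) | ~~(p1 & p3))
⇔ ~p3 & ((~p1 & ~p3) | ~~(p1 & p3))
⇔ ~p3 & ((~p1 & ~p3) | (p1 & p3))
⇔ ~p3 & (~p1 | p1) & (~p1 | p3) & (~p3 | p1) & (~p3 | p3)
⇔ ~p3 & (~p1 | p3)

~p3 & (~p1 | p3)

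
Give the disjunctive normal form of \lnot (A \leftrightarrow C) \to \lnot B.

(\lnot A \land \lnot C) \lor (C \land A) \lor \lnot B

\lnot (A \leftrightarrow C) \to \lnot B
= \lnot \lnot (A \leftrightarrow C) \lor \lnot B   [eliminate \to]
= \lnot \lnot ((A \to C) \land (C \to A)) \lor \lnot B   [eliminate \leftrightarrow]
= \lnot \lnot ((\lnot A \lor C) \land (C \to A)) \lor \lnot B   [eliminate \to]
= \lnot \lnot ((\lnot A \lor C) \land (\lnot C \lor A)) \lor \lnot B   [eliminate \to]
= ((\lnot A \lor C) \land (\lnot C \lor A)) \lor \lnot B   [double negation]
= (\lnot A \land \lnot C) \lor (\lnot A \land A) \lor (C \land \lnot C) \lor (C \land A) \lor \lnot B   [distribute \land over \lor]
= (\lnot A \land \lnot C) \lor (C \land A) \lor \lnot B   [simplify]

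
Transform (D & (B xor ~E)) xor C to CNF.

(D & (B xor ~E)) xor C
≡ ((D & (B xor ~E)) | C) & ~(D & (B xor ~E) & C)   [expand xor]
≡ ((D & (B | ~E) & ~(B & ~E)) | C) & ~(D & (B xor ~E) & C)   [expand xor]
≡ ((D & (B | ~E) & ~(B & ~E)) | C) & ~(D & (B | ~E) & ~(B & ~E) & C)   [expand xor]
≡ ((D & (B | ~E) & (~B | ~~E)) | C) & ~(D & (B | ~E) & ~(B & ~E) & C)   [De Morgan]
≡ ((D & (B | ~E) & (~B | E)) | C) & ~(D & (B | ~E) & ~(B & ~E) & C)   [double negation]
≡ ((D & (B | ~E) & (~B | E)) | C) & (~D | ~(B | ~E) | ~~(B & ~E) | ~C)   [De Morgan]
≡ ((D & (B | ~E) & (~B | E)) | C) & (~D | (~B & ~~E) | ~~(B & ~E) | ~C)   [De Morgan]
≡ ((D & (B | ~E) & (~B | E)) | C) & (~D | (~B & E) | ~~(B & ~E) | ~C)   [double negation]
≡ ((D & (B | ~E) & (~B | E)) | C) & (~D | (~B & E) | (B & ~E) | ~C)   [double negation]
≡ (D | C) & (B | ~E | C) & (~B | E | C) & (~D | ~B | B | ~C) & (~D | ~B | ~E | ~C) & (~D | E | B | ~C) & (~D | E | ~E | ~C)   [distribute | over &]
≡ (D | C) & (B | ~E | C) & (~B | E | C) & (~D | ~B | ~E | ~C) & (~D | E | B | ~C)   [simplify]

(D | C) & (B | ~E | C) & (~B | E | C) & (~D | ~B | ~E | ~C) & (~D | E | B | ~C)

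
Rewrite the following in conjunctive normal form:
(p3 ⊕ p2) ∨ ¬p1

(p3 ∨ p2 ∨ ¬p1) ∧ (¬p3 ∨ ¬p2 ∨ ¬p1)

(p3 ⊕ p2) ∨ ¬p1
≡ ((p3 ∨ p2) ∧ ¬(p3 ∧ p2)) ∨ ¬p1
≡ ((p3 ∨ p2) ∧ (¬p3 ∨ ¬p2)) ∨ ¬p1
≡ (p3 ∨ p2 ∨ ¬p1) ∧ (¬p3 ∨ ¬p2 ∨ ¬p1)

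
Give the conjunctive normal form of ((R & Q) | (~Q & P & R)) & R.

R & (Q | P)

((R & Q) | (~Q & P & R)) & R
= (R | ~Q) & (R | P) & (R | R) & (Q | ~Q) & (Q | P) & (Q | R) & R   — distribute | over &
= R & (Q | P)   — simplify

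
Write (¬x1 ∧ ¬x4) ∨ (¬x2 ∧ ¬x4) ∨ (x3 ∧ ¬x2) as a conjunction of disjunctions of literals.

(¬x1 ∧ ¬x4) ∨ (¬x2 ∧ ¬x4) ∨ (x3 ∧ ¬x2)
≡ (¬x1 ∨ ¬x2 ∨ x3) ∧ (¬x1 ∨ ¬x2 ∨ ¬x2) ∧ (¬x1 ∨ ¬x4 ∨ x3) ∧ (¬x1 ∨ ¬x4 ∨ ¬x2) ∧ (¬x4 ∨ ¬x2 ∨ x3) ∧ (¬x4 ∨ ¬x2 ∨ ¬x2) ∧ (¬x4 ∨ ¬x4 ∨ x3) ∧ (¬x4 ∨ ¬x4 ∨ ¬x2)   [distribute ∨ over ∧]
≡ (¬x1 ∨ ¬x2) ∧ (¬x4 ∨ ¬x2) ∧ (¬x4 ∨ x3)   [simplify]

(¬x1 ∨ ¬x2) ∧ (¬x4 ∨ ¬x2) ∧ (¬x4 ∨ x3)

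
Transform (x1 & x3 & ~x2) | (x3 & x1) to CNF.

x1 & x3

(x1 & x3 & ~x2) | (x3 & x1)
≡ (x1 | x3) & (x1 | x1) & (x3 | x3) & (x3 | x1) & (~x2 | x3) & (~x2 | x1)   (distribute | over &)
≡ x1 & x3   (simplify)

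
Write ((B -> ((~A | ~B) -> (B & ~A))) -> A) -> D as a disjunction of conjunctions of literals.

((B -> ((~A | ~B) -> (B & ~A))) -> A) -> D
≡ ~((B -> ((~A | ~B) -> (B & ~A))) -> A) | D   — eliminate ->
≡ ~(~(B -> ((~A | ~B) -> (B & ~A))) | A) | D   — eliminate ->
≡ ~(~(~B | ((~A | ~B) -> (B & ~A))) | A) | D   — eliminate ->
≡ ~(~(~B | ~(~A | ~B) | (B & ~A)) | A) | D   — eliminate ->
≡ (~~(~B | ~(~A | ~B) | (B & ~A)) & ~A) | D   — De Morgan
≡ ((~B | ~(~A | ~B) | (B & ~A)) & ~A) | D   — double negation
≡ ((~B | (~~A & ~~B) | (B & ~A)) & ~A) | D   — De Morgan
≡ ((~B | (A & ~~B) | (B & ~A)) & ~A) | D   — double negation
≡ ((~B | (A & B) | (B & ~A)) & ~A) | D   — double negation
≡ (~B & ~A) | (A & B & ~A) | (B & ~A & ~A) | D   — distribute & over |
≡ (~B & ~A) | (B & ~A) | D   — simplify

(~B & ~A) | (B & ~A) | D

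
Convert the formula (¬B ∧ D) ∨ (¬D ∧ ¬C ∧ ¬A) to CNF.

(¬B ∨ ¬D) ∧ (¬B ∨ ¬C) ∧ (¬B ∨ ¬A) ∧ (D ∨ ¬C) ∧ (D ∨ ¬A)

(¬B ∧ D) ∨ (¬D ∧ ¬C ∧ ¬A)
⇔ (¬B ∨ ¬D) ∧ (¬B ∨ ¬C) ∧ (¬B ∨ ¬A) ∧ (D ∨ ¬D) ∧ (D ∨ ¬C) ∧ (D ∨ ¬A)   [distribute ∨ over ∧]
⇔ (¬B ∨ ¬D) ∧ (¬B ∨ ¬C) ∧ (¬B ∨ ¬A) ∧ (D ∨ ¬C) ∧ (D ∨ ¬A)   [simplify]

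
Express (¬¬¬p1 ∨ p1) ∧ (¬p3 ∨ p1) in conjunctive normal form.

(¬¬¬p1 ∨ p1) ∧ (¬p3 ∨ p1)
≡ (¬p1 ∨ p1) ∧ (¬p3 ∨ p1)   [double negation]
≡ ¬p3 ∨ p1   [simplify]

¬p3 ∨ p1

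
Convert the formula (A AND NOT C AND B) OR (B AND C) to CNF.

(A AND NOT C AND B) OR (B AND C)
≡ (A OR B) AND (A OR C) AND (NOT C OR B) AND (NOT C OR C) AND (B OR B) AND (B OR C)   [distribute OR over AND]
≡ (A OR C) AND B   [simplify]

(A OR C) AND B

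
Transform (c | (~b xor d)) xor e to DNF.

(c | (~b xor d)) xor e
⇔ ((c | (~b xor d)) & ~e) | (~(c | (~b xor d)) & e)
⇔ ((c | (~b & ~d) | (~~b & d)) & ~e) | (~(c | (~b xor d)) & e)
⇔ ((c | (~b & ~d) | (~~b & d)) & ~e) | (~(c | (~b & ~d) | (~~b & d)) & e)
⇔ ((c | (~b & ~d) | (b & d)) & ~e) | (~(c | (~b & ~d) | (~~b & d)) & e)
⇔ ((c | (~b & ~d) | (b & d)) & ~e) | (~c & ~(~b & ~d) & ~(~~b & d) & e)
⇔ ((c | (~b & ~d) | (b & d)) & ~e) | (~c & (~~b | ~~d) & ~(~~b & d) & e)
⇔ ((c | (~b & ~d) | (b & d)) & ~e) | (~c & (b | ~~d) & ~(~~b & d) & e)
⇔ ((c | (~b & ~d) | (b & d)) & ~e) | (~c & (b | d) & ~(~~b & d) & e)
⇔ ((c | (~b & ~d) | (b & d)) & ~e) | (~c & (b | d) & (~~~b | ~d) & e)
⇔ ((c | (~b & ~d) | (b & d)) & ~e) | (~c & (b | d) & (~b | ~d) & e)
⇔ (c & ~e) | (~b & ~d & ~e) | (b & d & ~e) | (~c & b & ~b & e) | (~c & b & ~d & e) | (~c & d & ~b & e) | (~c & d & ~d & e)
⇔ (c & ~e) | (~b & ~d & ~e) | (b & d & ~e) | (~c & b & ~d & e) | (~c & d & ~b & e)

(c & ~e) | (~b & ~d & ~e) | (b & d & ~e) | (~c & b & ~d & e) | (~c & d & ~b & e)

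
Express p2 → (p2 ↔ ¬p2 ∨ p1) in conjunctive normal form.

¬p2 ∨ p1

p2 → (p2 ↔ ¬p2 ∨ p1)
⇔ ¬p2 ∨ (p2 ↔ ¬p2 ∨ p1)   — eliminate →
⇔ ¬p2 ∨ (p2 → ¬p2 ∨ p1) ∧ (¬p2 ∨ p1 → p2)   — eliminate ↔
⇔ ¬p2 ∨ (¬p2 ∨ ¬p2 ∨ p1) ∧ (¬p2 ∨ p1 → p2)   — eliminate →
⇔ ¬p2 ∨ (¬p2 ∨ ¬p2 ∨ p1) ∧ (¬(¬p2 ∨ p1) ∨ p2)   — eliminate →
⇔ ¬p2 ∨ (¬p2 ∨ ¬p2 ∨ p1) ∧ (¬¬p2 ∧ ¬p1 ∨ p2)   — De Morgan
⇔ ¬p2 ∨ (¬p2 ∨ ¬p2 ∨ p1) ∧ (p2 ∧ ¬p1 ∨ p2)   — double negation
⇔ (¬p2 ∨ ¬p2 ∨ ¬p2 ∨ p1) ∧ (¬p2 ∨ p2 ∨ p2) ∧ (¬p2 ∨ ¬p1 ∨ p2)   — distribute ∨ over ∧
⇔ ¬p2 ∨ p1   — simplify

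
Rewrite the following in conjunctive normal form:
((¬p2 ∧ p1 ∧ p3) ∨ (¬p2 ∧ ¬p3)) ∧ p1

¬p2 ∧ p1

((¬p2 ∧ p1 ∧ p3) ∨ (¬p2 ∧ ¬p3)) ∧ p1
⇔ (¬p2 ∨ ¬p2) ∧ (¬p2 ∨ ¬p3) ∧ (p1 ∨ ¬p2) ∧ (p1 ∨ ¬p3) ∧ (p3 ∨ ¬p2) ∧ (p3 ∨ ¬p3) ∧ p1
⇔ ¬p2 ∧ p1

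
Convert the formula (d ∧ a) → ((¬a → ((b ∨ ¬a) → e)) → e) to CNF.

¬d ∨ ¬a ∨ e

(d ∧ a) → ((¬a → ((b ∨ ¬a) → e)) → e)
⇔ ¬(d ∧ a) ∨ ((¬a → ((b ∨ ¬a) → e)) → e)   — eliminate →
⇔ ¬(d ∧ a) ∨ ¬(¬a → ((b ∨ ¬a) → e)) ∨ e   — eliminate →
⇔ ¬(d ∧ a) ∨ ¬(¬¬a ∨ ((b ∨ ¬a) → e)) ∨ e   — eliminate →
⇔ ¬(d ∧ a) ∨ ¬(¬¬a ∨ ¬(b ∨ ¬a) ∨ e) ∨ e   — eliminate →
⇔ ¬d ∨ ¬a ∨ ¬(¬¬a ∨ ¬(b ∨ ¬a) ∨ e) ∨ e   — De Morgan
⇔ ¬d ∨ ¬a ∨ (¬¬¬a ∧ ¬¬(b ∨ ¬a) ∧ ¬e) ∨ e   — De Morgan
⇔ ¬d ∨ ¬a ∨ (¬a ∧ ¬¬(b ∨ ¬a) ∧ ¬e) ∨ e   — double negation
⇔ ¬d ∨ ¬a ∨ (¬a ∧ (b ∨ ¬a) ∧ ¬e) ∨ e   — double negation
⇔ (¬d ∨ ¬a ∨ ¬a ∨ e) ∧ (¬d ∨ ¬a ∨ b ∨ ¬a ∨ e) ∧ (¬d ∨ ¬a ∨ ¬e ∨ e)   — distribute ∨ over ∧
⇔ ¬d ∨ ¬a ∨ e   — simplify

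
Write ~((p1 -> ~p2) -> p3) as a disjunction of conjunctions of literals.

(~p1 & ~p3) | (~p2 & ~p3)

~((p1 -> ~p2) -> p3)
≡ ~(~(p1 -> ~p2) | p3)   [eliminate ->]
≡ ~(~(~p1 | ~p2) | p3)   [eliminate ->]
≡ ~~(~p1 | ~p2) & ~p3   [De Morgan]
≡ (~p1 | ~p2) & ~p3   [double negation]
≡ (~p1 & ~p3) | (~p2 & ~p3)   [distribute & over |]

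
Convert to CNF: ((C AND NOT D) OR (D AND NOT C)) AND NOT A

(C OR D) AND (NOT D OR NOT C) AND NOT A

((C AND NOT D) OR (D AND NOT C)) AND NOT A
≡ (C OR D) AND (C OR NOT C) AND (NOT D OR D) AND (NOT D OR NOT C) AND NOT A   [distribute OR over AND]
≡ (C OR D) AND (NOT D OR NOT C) AND NOT A   [simplify]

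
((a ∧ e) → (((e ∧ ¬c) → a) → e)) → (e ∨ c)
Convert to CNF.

e ∨ c

((a ∧ e) → (((e ∧ ¬c) → a) → e)) → (e ∨ c)
= ¬((a ∧ e) → (((e ∧ ¬c) → a) → e)) ∨ e ∨ c   [eliminate →]
= ¬(¬(a ∧ e) ∨ (((e ∧ ¬c) → a) → e)) ∨ e ∨ c   [eliminate →]
= ¬(¬(a ∧ e) ∨ ¬((e ∧ ¬c) → a) ∨ e) ∨ e ∨ c   [eliminate →]
= ¬(¬(a ∧ e) ∨ ¬(¬(e ∧ ¬c) ∨ a) ∨ e) ∨ e ∨ c   [eliminate →]
= (¬¬(a ∧ e) ∧ ¬¬(¬(e ∧ ¬c) ∨ a) ∧ ¬e) ∨ e ∨ c   [De Morgan]
= (a ∧ e ∧ ¬¬(¬(e ∧ ¬c) ∨ a) ∧ ¬e) ∨ e ∨ c   [double negation]
= (a ∧ e ∧ (¬(e ∧ ¬c) ∨ a) ∧ ¬e) ∨ e ∨ c   [double negation]
= (a ∧ e ∧ (¬e ∨ ¬¬c ∨ a) ∧ ¬e) ∨ e ∨ c   [De Morgan]
= (a ∧ e ∧ (¬e ∨ c ∨ a) ∧ ¬e) ∨ e ∨ c   [double negation]
= (a ∨ e ∨ c) ∧ (e ∨ e ∨ c) ∧ (¬e ∨ c ∨ a ∨ e ∨ c) ∧ (¬e ∨ e ∨ c)   [distribute ∨ over ∧]
= e ∨ c   [simplify]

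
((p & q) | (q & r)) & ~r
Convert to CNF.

(p | r) & q & ~r

((p & q) | (q & r)) & ~r
= (p | q) & (p | r) & (q | q) & (q | r) & ~r   (distribute | over &)
= (p | r) & q & ~r   (simplify)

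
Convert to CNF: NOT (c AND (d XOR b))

NOT (c AND (d XOR b))
≡ NOT (c AND (d OR b) AND NOT (d AND b))   [expand XOR]
≡ NOT c OR NOT (d OR b) OR NOT NOT (d AND b)   [De Morgan]
≡ NOT c OR (NOT d AND NOT b) OR NOT NOT (d AND b)   [De Morgan]
≡ NOT c OR (NOT d AND NOT b) OR (d AND b)   [double negation]
≡ (NOT c OR NOT d OR d) AND (NOT c OR NOT d OR b) AND (NOT c OR NOT b OR d) AND (NOT c OR NOT b OR b)   [distribute OR over AND]
≡ (NOT c OR NOT d OR b) AND (NOT c OR NOT b OR d)   [simplify]

(NOT c OR NOT d OR b) AND (NOT c OR NOT b OR d)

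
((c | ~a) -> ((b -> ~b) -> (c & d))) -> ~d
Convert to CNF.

((c | ~a) -> ((b -> ~b) -> (c & d))) -> ~d
= ~((c | ~a) -> ((b -> ~b) -> (c & d))) | ~d   [eliminate ->]
= ~(~(c | ~a) | ((b -> ~b) -> (c & d))) | ~d   [eliminate ->]
= ~(~(c | ~a) | ~(b -> ~b) | (c & d)) | ~d   [eliminate ->]
= ~(~(c | ~a) | ~(~b | ~b) | (c & d)) | ~d   [eliminate ->]
= (~~(c | ~a) & ~~(~b | ~b) & ~(c & d)) | ~d   [De Morgan]
= ((c | ~a) & ~~(~b | ~b) & ~(c & d)) | ~d   [double negation]
= ((c | ~a) & (~b | ~b) & ~(c & d)) | ~d   [double negation]
= ((c | ~a) & (~b | ~b) & (~c | ~d)) | ~d   [De Morgan]
= (c | ~a | ~d) & (~b | ~b | ~d) & (~c | ~d | ~d)   [distribute | over &]
= (c | ~a | ~d) & (~b | ~d) & (~c | ~d)   [simplify]

(c | ~a | ~d) & (~b | ~d) & (~c | ~d)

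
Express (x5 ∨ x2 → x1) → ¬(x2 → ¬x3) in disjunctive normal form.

(x5 ∨ x2 → x1) → ¬(x2 → ¬x3)
⇔ ¬(x5 ∨ x2 → x1) ∨ ¬(x2 → ¬x3)   [eliminate →]
⇔ ¬(¬(x5 ∨ x2) ∨ x1) ∨ ¬(x2 → ¬x3)   [eliminate →]
⇔ ¬(¬(x5 ∨ x2) ∨ x1) ∨ ¬(¬x2 ∨ ¬x3)   [eliminate →]
⇔ ¬¬(x5 ∨ x2) ∧ ¬x1 ∨ ¬(¬x2 ∨ ¬x3)   [De Morgan]
⇔ (x5 ∨ x2) ∧ ¬x1 ∨ ¬(¬x2 ∨ ¬x3)   [double negation]
⇔ (x5 ∨ x2) ∧ ¬x1 ∨ ¬¬x2 ∧ ¬¬x3   [De Morgan]
⇔ (x5 ∨ x2) ∧ ¬x1 ∨ x2 ∧ ¬¬x3   [double negation]
⇔ (x5 ∨ x2) ∧ ¬x1 ∨ x2 ∧ x3   [double negation]
⇔ x5 ∧ ¬x1 ∨ x2 ∧ ¬x1 ∨ x2 ∧ x3   [distribute ∧ over ∨]

x5 ∧ ¬x1 ∨ x2 ∧ ¬x1 ∨ x2 ∧ x3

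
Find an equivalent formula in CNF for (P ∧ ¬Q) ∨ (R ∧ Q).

(P ∨ R) ∧ (P ∨ Q) ∧ (¬Q ∨ R)

(P ∧ ¬Q) ∨ (R ∧ Q)
≡ (P ∨ R) ∧ (P ∨ Q) ∧ (¬Q ∨ R) ∧ (¬Q ∨ Q)
≡ (P ∨ R) ∧ (P ∨ Q) ∧ (¬Q ∨ R)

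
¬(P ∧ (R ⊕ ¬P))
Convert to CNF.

¬P ∨ ¬R

¬(P ∧ (R ⊕ ¬P))
⇔ ¬(P ∧ (R ∨ ¬P) ∧ ¬(R ∧ ¬P))   — expand ⊕
⇔ ¬P ∨ ¬(R ∨ ¬P) ∨ ¬¬(R ∧ ¬P)   — De Morgan
⇔ ¬P ∨ (¬R ∧ ¬¬P) ∨ ¬¬(R ∧ ¬P)   — De Morgan
⇔ ¬P ∨ (¬R ∧ P) ∨ ¬¬(R ∧ ¬P)   — double negation
⇔ ¬P ∨ (¬R ∧ P) ∨ (R ∧ ¬P)   — double negation
⇔ (¬P ∨ ¬R ∨ R) ∧ (¬P ∨ ¬R ∨ ¬P) ∧ (¬P ∨ P ∨ R) ∧ (¬P ∨ P ∨ ¬P)   — distribute ∨ over ∧
⇔ ¬P ∨ ¬R   — simplify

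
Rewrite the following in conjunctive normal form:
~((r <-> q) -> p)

(~r | q) & (~q | r) & ~p

~((r <-> q) -> p)
≡ ~(~(r <-> q) | p)   (eliminate ->)
≡ ~(~((r -> q) & (q -> r)) | p)   (eliminate <->)
≡ ~(~((~r | q) & (q -> r)) | p)   (eliminate ->)
≡ ~(~((~r | q) & (~q | r)) | p)   (eliminate ->)
≡ ~~((~r | q) & (~q | r)) & ~p   (De Morgan)
≡ (~r | q) & (~q | r) & ~p   (double negation)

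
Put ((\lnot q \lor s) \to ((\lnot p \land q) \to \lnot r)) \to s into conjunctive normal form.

((\lnot q \lor s) \to ((\lnot p \land q) \to \lnot r)) \to s
= \lnot ((\lnot q \lor s) \to ((\lnot p \land q) \to \lnot r)) \lor s   [eliminate \to]
= \lnot (\lnot (\lnot q \lor s) \lor ((\lnot p \land q) \to \lnot r)) \lor s   [eliminate \to]
= \lnot (\lnot (\lnot q \lor s) \lor \lnot (\lnot p \land q) \lor \lnot r) \lor s   [eliminate \to]
= (\lnot \lnot (\lnot q \lor s) \land \lnot \lnot (\lnot p \land q) \land \lnot \lnot r) \lor s   [De Morgan]
= ((\lnot q \lor s) \land \lnot \lnot (\lnot p \land q) \land \lnot \lnot r) \lor s   [double negation]
= ((\lnot q \lor s) \land \lnot p \land q \land \lnot \lnot r) \lor s   [double negation]
= ((\lnot q \lor s) \land \lnot p \land q \land r) \lor s   [double negation]
= (\lnot q \lor s \lor s) \land (\lnot p \lor s) \land (q \lor s) \land (r \lor s)   [distribute \lor over \land]
= (\lnot q \lor s) \land (\lnot p \lor s) \land (q \lor s) \land (r \lor s)   [simplify]

(\lnot q \lor s) \land (\lnot p \lor s) \land (q \lor s) \land (r \lor s)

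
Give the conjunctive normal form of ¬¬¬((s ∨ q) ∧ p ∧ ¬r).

(¬s ∨ ¬p ∨ r) ∧ (¬q ∨ ¬p ∨ r)

¬¬¬((s ∨ q) ∧ p ∧ ¬r)
⇔ ¬((s ∨ q) ∧ p ∧ ¬r)   (double negation)
⇔ ¬(s ∨ q) ∨ ¬p ∨ ¬¬r   (De Morgan)
⇔ (¬s ∧ ¬q) ∨ ¬p ∨ ¬¬r   (De Morgan)
⇔ (¬s ∧ ¬q) ∨ ¬p ∨ r   (double negation)
⇔ (¬s ∨ ¬p ∨ r) ∧ (¬q ∨ ¬p ∨ r)   (distribute ∨ over ∧)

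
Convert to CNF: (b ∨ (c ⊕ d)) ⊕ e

(b ∨ (c ⊕ d)) ⊕ e
≡ (b ∨ (c ⊕ d) ∨ e) ∧ ¬((b ∨ (c ⊕ d)) ∧ e)   (expand ⊕)
≡ (b ∨ ((c ∨ d) ∧ ¬(c ∧ d)) ∨ e) ∧ ¬((b ∨ (c ⊕ d)) ∧ e)   (expand ⊕)
≡ (b ∨ ((c ∨ d) ∧ ¬(c ∧ d)) ∨ e) ∧ ¬((b ∨ ((c ∨ d) ∧ ¬(c ∧ d))) ∧ e)   (expand ⊕)
≡ (b ∨ ((c ∨ d) ∧ (¬c ∨ ¬d)) ∨ e) ∧ ¬((b ∨ ((c ∨ d) ∧ ¬(c ∧ d))) ∧ e)   (De Morgan)
≡ (b ∨ ((c ∨ d) ∧ (¬c ∨ ¬d)) ∨ e) ∧ (¬(b ∨ ((c ∨ d) ∧ ¬(c ∧ d))) ∨ ¬e)   (De Morgan)
≡ (b ∨ ((c ∨ d) ∧ (¬c ∨ ¬d)) ∨ e) ∧ ((¬b ∧ ¬((c ∨ d) ∧ ¬(c ∧ d))) ∨ ¬e)   (De Morgan)
≡ (b ∨ ((c ∨ d) ∧ (¬c ∨ ¬d)) ∨ e) ∧ ((¬b ∧ (¬(c ∨ d) ∨ ¬¬(c ∧ d))) ∨ ¬e)   (De Morgan)
≡ (b ∨ ((c ∨ d) ∧ (¬c ∨ ¬d)) ∨ e) ∧ ((¬b ∧ ((¬c ∧ ¬d) ∨ ¬¬(c ∧ d))) ∨ ¬e)   (De Morgan)
≡ (b ∨ ((c ∨ d) ∧ (¬c ∨ ¬d)) ∨ e) ∧ ((¬b ∧ ((¬c ∧ ¬d) ∨ (c ∧ d))) ∨ ¬e)   (double negation)
≡ (b ∨ c ∨ d ∨ e) ∧ (b ∨ ¬c ∨ ¬d ∨ e) ∧ (¬b ∨ ¬e) ∧ (¬c ∨ c ∨ ¬e) ∧ (¬c ∨ d ∨ ¬e) ∧ (¬d ∨ c ∨ ¬e) ∧ (¬d ∨ d ∨ ¬e)   (distribute ∨ over ∧)
≡ (b ∨ c ∨ d ∨ e) ∧ (b ∨ ¬c ∨ ¬d ∨ e) ∧ (¬b ∨ ¬e) ∧ (¬c ∨ d ∨ ¬e) ∧ (¬d ∨ c ∨ ¬e)   (simplify)

(b ∨ c ∨ d ∨ e) ∧ (b ∨ ¬c ∨ ¬d ∨ e) ∧ (¬b ∨ ¬e) ∧ (¬c ∨ d ∨ ¬e) ∧ (¬d ∨ c ∨ ¬e)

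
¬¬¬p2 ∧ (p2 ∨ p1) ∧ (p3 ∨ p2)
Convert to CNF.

¬p2 ∧ (p2 ∨ p1) ∧ (p3 ∨ p2)

¬¬¬p2 ∧ (p2 ∨ p1) ∧ (p3 ∨ p2)
⇔ ¬p2 ∧ (p2 ∨ p1) ∧ (p3 ∨ p2)   (double negation)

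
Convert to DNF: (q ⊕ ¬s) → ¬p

(q ⊕ ¬s) → ¬p
≡ ¬(q ⊕ ¬s) ∨ ¬p   — eliminate →
≡ ¬((q ∧ ¬¬s) ∨ (¬q ∧ ¬s)) ∨ ¬p   — expand ⊕
≡ (¬(q ∧ ¬¬s) ∧ ¬(¬q ∧ ¬s)) ∨ ¬p   — De Morgan
≡ ((¬q ∨ ¬¬¬s) ∧ ¬(¬q ∧ ¬s)) ∨ ¬p   — De Morgan
≡ ((¬q ∨ ¬s) ∧ ¬(¬q ∧ ¬s)) ∨ ¬p   — double negation
≡ ((¬q ∨ ¬s) ∧ (¬¬q ∨ ¬¬s)) ∨ ¬p   — De Morgan
≡ ((¬q ∨ ¬s) ∧ (q ∨ ¬¬s)) ∨ ¬p   — double negation
≡ ((¬q ∨ ¬s) ∧ (q ∨ s)) ∨ ¬p   — double negation
≡ (¬q ∧ q) ∨ (¬q ∧ s) ∨ (¬s ∧ q) ∨ (¬s ∧ s) ∨ ¬p   — distribute ∧ over ∨
≡ (¬q ∧ s) ∨ (¬s ∧ q) ∨ ¬p   — simplify

(¬q ∧ s) ∨ (¬s ∧ q) ∨ ¬p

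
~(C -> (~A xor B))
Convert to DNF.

~(C -> (~A xor B))
≡ ~(~C | (~A xor B))   [eliminate ->]
≡ ~(~C | (~A & ~B) | (~~A & B))   [expand xor]
≡ ~~C & ~(~A & ~B) & ~(~~A & B)   [De Morgan]
≡ C & ~(~A & ~B) & ~(~~A & B)   [double negation]
≡ C & (~~A | ~~B) & ~(~~A & B)   [De Morgan]
≡ C & (A | ~~B) & ~(~~A & B)   [double negation]
≡ C & (A | B) & ~(~~A & B)   [double negation]
≡ C & (A | B) & (~~~A | ~B)   [De Morgan]
≡ C & (A | B) & (~A | ~B)   [double negation]
≡ (C & A & ~A) | (C & A & ~B) | (C & B & ~A) | (C & B & ~B)   [distribute & over |]
≡ (C & A & ~B) | (C & B & ~A)   [simplify]

(C & A & ~B) | (C & B & ~A)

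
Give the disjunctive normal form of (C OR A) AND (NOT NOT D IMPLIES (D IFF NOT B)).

(C AND NOT D) OR (C AND NOT B AND D) OR (A AND NOT D) OR (A AND NOT B AND D)

(C OR A) AND (NOT NOT D IMPLIES (D IFF NOT B))
= (C OR A) AND (NOT NOT NOT D OR (D IFF NOT B))   [eliminate IMPLIES]
= (C OR A) AND (NOT NOT NOT D OR ((D IMPLIES NOT B) AND (NOT B IMPLIES D)))   [eliminate IFF]
= (C OR A) AND (NOT NOT NOT D OR ((NOT D OR NOT B) AND (NOT B IMPLIES D)))   [eliminate IMPLIES]
= (C OR A) AND (NOT NOT NOT D OR ((NOT D OR NOT B) AND (NOT NOT B OR D)))   [eliminate IMPLIES]
= (C OR A) AND (NOT D OR ((NOT D OR NOT B) AND (NOT NOT B OR D)))   [double negation]
= (C OR A) AND (NOT D OR ((NOT D OR NOT B) AND (B OR D)))   [double negation]
= (C AND NOT D) OR (C AND NOT D AND B) OR (C AND NOT D AND D) OR (C AND NOT B AND B) OR (C AND NOT B AND D) OR (A AND NOT D) OR (A AND NOT D AND B) OR (A AND NOT D AND D) OR (A AND NOT B AND B) OR (A AND NOT B AND D)   [distribute AND over OR]
= (C AND NOT D) OR (C AND NOT B AND D) OR (A AND NOT D) OR (A AND NOT B AND D)   [simplify]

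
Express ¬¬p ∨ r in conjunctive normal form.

p ∨ r

¬¬p ∨ r
= p ∨ r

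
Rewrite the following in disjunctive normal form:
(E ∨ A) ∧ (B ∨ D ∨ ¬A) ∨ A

(E ∨ A) ∧ (B ∨ D ∨ ¬A) ∨ A
≡ E ∧ B ∨ E ∧ D ∨ E ∧ ¬A ∨ A ∧ B ∨ A ∧ D ∨ A ∧ ¬A ∨ A   — distribute ∧ over ∨
≡ E ∧ B ∨ E ∧ D ∨ E ∧ ¬A ∨ A   — simplify

E ∧ B ∨ E ∧ D ∨ E ∧ ¬A ∨ A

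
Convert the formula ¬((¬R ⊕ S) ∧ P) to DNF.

(R ∧ ¬S) ∨ (S ∧ ¬R) ∨ ¬P

¬((¬R ⊕ S) ∧ P)
⇔ ¬(((¬R ∧ ¬S) ∨ (¬¬R ∧ S)) ∧ P)   [expand ⊕]
⇔ ¬((¬R ∧ ¬S) ∨ (¬¬R ∧ S)) ∨ ¬P   [De Morgan]
⇔ (¬(¬R ∧ ¬S) ∧ ¬(¬¬R ∧ S)) ∨ ¬P   [De Morgan]
⇔ ((¬¬R ∨ ¬¬S) ∧ ¬(¬¬R ∧ S)) ∨ ¬P   [De Morgan]
⇔ ((R ∨ ¬¬S) ∧ ¬(¬¬R ∧ S)) ∨ ¬P   [double negation]
⇔ ((R ∨ S) ∧ ¬(¬¬R ∧ S)) ∨ ¬P   [double negation]
⇔ ((R ∨ S) ∧ (¬¬¬R ∨ ¬S)) ∨ ¬P   [De Morgan]
⇔ ((R ∨ S) ∧ (¬R ∨ ¬S)) ∨ ¬P   [double negation]
⇔ (R ∧ ¬R) ∨ (R ∧ ¬S) ∨ (S ∧ ¬R) ∨ (S ∧ ¬S) ∨ ¬P   [distribute ∧ over ∨]
⇔ (R ∧ ¬S) ∨ (S ∧ ¬R) ∨ ¬P   [simplify]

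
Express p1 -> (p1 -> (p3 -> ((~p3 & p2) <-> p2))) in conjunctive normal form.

p1 -> (p1 -> (p3 -> ((~p3 & p2) <-> p2)))
≡ ~p1 | (p1 -> (p3 -> ((~p3 & p2) <-> p2)))   [eliminate ->]
≡ ~p1 | ~p1 | (p3 -> ((~p3 & p2) <-> p2))   [eliminate ->]
≡ ~p1 | ~p1 | ~p3 | ((~p3 & p2) <-> p2)   [eliminate ->]
≡ ~p1 | ~p1 | ~p3 | (((~p3 & p2) -> p2) & (p2 -> (~p3 & p2)))   [eliminate <->]
≡ ~p1 | ~p1 | ~p3 | ((~(~p3 & p2) | p2) & (p2 -> (~p3 & p2)))   [eliminate ->]
≡ ~p1 | ~p1 | ~p3 | ((~(~p3 & p2) | p2) & (~p2 | (~p3 & p2)))   [eliminate ->]
≡ ~p1 | ~p1 | ~p3 | ((~~p3 | ~p2 | p2) & (~p2 | (~p3 & p2)))   [De Morgan]
≡ ~p1 | ~p1 | ~p3 | ((p3 | ~p2 | p2) & (~p2 | (~p3 & p2)))   [double negation]
≡ (~p1 | ~p1 | ~p3 | p3 | ~p2 | p2) & (~p1 | ~p1 | ~p3 | ~p2 | ~p3) & (~p1 | ~p1 | ~p3 | ~p2 | p2)   [distribute | over &]
≡ ~p1 | ~p3 | ~p2   [simplify]

~p1 | ~p3 | ~p2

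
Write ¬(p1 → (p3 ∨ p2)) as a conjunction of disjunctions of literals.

p1 ∧ ¬p3 ∧ ¬p2

¬(p1 → (p3 ∨ p2))
= ¬(¬p1 ∨ p3 ∨ p2)   [eliminate →]
= ¬¬p1 ∧ ¬p3 ∧ ¬p2   [De Morgan]
= p1 ∧ ¬p3 ∧ ¬p2   [double negation]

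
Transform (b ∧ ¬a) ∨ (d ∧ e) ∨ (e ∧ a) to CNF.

(b ∨ d ∨ a) ∧ (b ∨ e) ∧ (¬a ∨ e)

(b ∧ ¬a) ∨ (d ∧ e) ∨ (e ∧ a)
= (b ∨ d ∨ e) ∧ (b ∨ d ∨ a) ∧ (b ∨ e ∨ e) ∧ (b ∨ e ∨ a) ∧ (¬a ∨ d ∨ e) ∧ (¬a ∨ d ∨ a) ∧ (¬a ∨ e ∨ e) ∧ (¬a ∨ e ∨ a)   — distribute ∨ over ∧
= (b ∨ d ∨ a) ∧ (b ∨ e) ∧ (¬a ∨ e)   — simplify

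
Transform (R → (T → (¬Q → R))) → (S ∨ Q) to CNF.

(R → (T → (¬Q → R))) → (S ∨ Q)
≡ ¬(R → (T → (¬Q → R))) ∨ S ∨ Q   (eliminate →)
≡ ¬(¬R ∨ (T → (¬Q → R))) ∨ S ∨ Q   (eliminate →)
≡ ¬(¬R ∨ ¬T ∨ (¬Q → R)) ∨ S ∨ Q   (eliminate →)
≡ ¬(¬R ∨ ¬T ∨ ¬¬Q ∨ R) ∨ S ∨ Q   (eliminate →)
≡ (¬¬R ∧ ¬¬T ∧ ¬¬¬Q ∧ ¬R) ∨ S ∨ Q   (De Morgan)
≡ (R ∧ ¬¬T ∧ ¬¬¬Q ∧ ¬R) ∨ S ∨ Q   (double negation)
≡ (R ∧ T ∧ ¬¬¬Q ∧ ¬R) ∨ S ∨ Q   (double negation)
≡ (R ∧ T ∧ ¬Q ∧ ¬R) ∨ S ∨ Q   (double negation)
≡ (R ∨ S ∨ Q) ∧ (T ∨ S ∨ Q) ∧ (¬Q ∨ S ∨ Q) ∧ (¬R ∨ S ∨ Q)   (distribute ∨ over ∧)
≡ (R ∨ S ∨ Q) ∧ (T ∨ S ∨ Q) ∧ (¬R ∨ S ∨ Q)   (simplify)

(R ∨ S ∨ Q) ∧ (T ∨ S ∨ Q) ∧ (¬R ∨ S ∨ Q)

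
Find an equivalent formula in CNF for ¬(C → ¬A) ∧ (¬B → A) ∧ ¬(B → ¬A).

¬(C → ¬A) ∧ (¬B → A) ∧ ¬(B → ¬A)
≡ ¬(¬C ∨ ¬A) ∧ (¬B → A) ∧ ¬(B → ¬A)   (eliminate →)
≡ ¬(¬C ∨ ¬A) ∧ (¬¬B ∨ A) ∧ ¬(B → ¬A)   (eliminate →)
≡ ¬(¬C ∨ ¬A) ∧ (¬¬B ∨ A) ∧ ¬(¬B ∨ ¬A)   (eliminate →)
≡ ¬¬C ∧ ¬¬A ∧ (¬¬B ∨ A) ∧ ¬(¬B ∨ ¬A)   (De Morgan)
≡ C ∧ ¬¬A ∧ (¬¬B ∨ A) ∧ ¬(¬B ∨ ¬A)   (double negation)
≡ C ∧ A ∧ (¬¬B ∨ A) ∧ ¬(¬B ∨ ¬A)   (double negation)
≡ C ∧ A ∧ (B ∨ A) ∧ ¬(¬B ∨ ¬A)   (double negation)
≡ C ∧ A ∧ (B ∨ A) ∧ ¬¬B ∧ ¬¬A   (De Morgan)
≡ C ∧ A ∧ (B ∨ A) ∧ B ∧ ¬¬A   (double negation)
≡ C ∧ A ∧ (B ∨ A) ∧ B ∧ A   (double negation)
≡ C ∧ A ∧ B   (simplify)

C ∧ A ∧ B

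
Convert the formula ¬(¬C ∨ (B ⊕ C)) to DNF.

¬(¬C ∨ (B ⊕ C))
≡ ¬(¬C ∨ (B ∧ ¬C) ∨ (¬B ∧ C))   — expand ⊕
≡ ¬¬C ∧ ¬(B ∧ ¬C) ∧ ¬(¬B ∧ C)   — De Morgan
≡ C ∧ ¬(B ∧ ¬C) ∧ ¬(¬B ∧ C)   — double negation
≡ C ∧ (¬B ∨ ¬¬C) ∧ ¬(¬B ∧ C)   — De Morgan
≡ C ∧ (¬B ∨ C) ∧ ¬(¬B ∧ C)   — double negation
≡ C ∧ (¬B ∨ C) ∧ (¬¬B ∨ ¬C)   — De Morgan
≡ C ∧ (¬B ∨ C) ∧ (B ∨ ¬C)   — double negation
≡ (C ∧ ¬B ∧ B) ∨ (C ∧ ¬B ∧ ¬C) ∨ (C ∧ C ∧ B) ∨ (C ∧ C ∧ ¬C)   — distribute ∧ over ∨
≡ C ∧ B   — simplify

C ∧ B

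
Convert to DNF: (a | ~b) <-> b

(a | ~b) <-> b
≡ ((a | ~b) -> b) & (b -> (a | ~b))   [eliminate <->]
≡ (~(a | ~b) | b) & (b -> (a | ~b))   [eliminate ->]
≡ (~(a | ~b) | b) & (~b | a | ~b)   [eliminate ->]
≡ ((~a & ~~b) | b) & (~b | a | ~b)   [De Morgan]
≡ ((~a & b) | b) & (~b | a | ~b)   [double negation]
≡ (~a & b & ~b) | (~a & b & a) | (~a & b & ~b) | (b & ~b) | (b & a) | (b & ~b)   [distribute & over |]
≡ b & a   [simplify]

b & a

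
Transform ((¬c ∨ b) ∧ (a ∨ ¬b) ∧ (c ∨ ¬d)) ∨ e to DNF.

(¬c ∧ a ∧ ¬d) ∨ (¬c ∧ ¬b ∧ ¬d) ∨ (b ∧ a ∧ c) ∨ (b ∧ a ∧ ¬d) ∨ e

((¬c ∨ b) ∧ (a ∨ ¬b) ∧ (c ∨ ¬d)) ∨ e
= (¬c ∧ a ∧ c) ∨ (¬c ∧ a ∧ ¬d) ∨ (¬c ∧ ¬b ∧ c) ∨ (¬c ∧ ¬b ∧ ¬d) ∨ (b ∧ a ∧ c) ∨ (b ∧ a ∧ ¬d) ∨ (b ∧ ¬b ∧ c) ∨ (b ∧ ¬b ∧ ¬d) ∨ e   [distribute ∧ over ∨]
= (¬c ∧ a ∧ ¬d) ∨ (¬c ∧ ¬b ∧ ¬d) ∨ (b ∧ a ∧ c) ∨ (b ∧ a ∧ ¬d) ∨ e   [simplify]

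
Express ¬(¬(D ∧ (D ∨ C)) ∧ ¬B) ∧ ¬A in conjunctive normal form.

(D ∨ B) ∧ ¬A

¬(¬(D ∧ (D ∨ C)) ∧ ¬B) ∧ ¬A
= (¬¬(D ∧ (D ∨ C)) ∨ ¬¬B) ∧ ¬A   [De Morgan]
= ((D ∧ (D ∨ C)) ∨ ¬¬B) ∧ ¬A   [double negation]
= ((D ∧ (D ∨ C)) ∨ B) ∧ ¬A   [double negation]
= (D ∨ B) ∧ (D ∨ C ∨ B) ∧ ¬A   [distribute ∨ over ∧]
= (D ∨ B) ∧ ¬A   [simplify]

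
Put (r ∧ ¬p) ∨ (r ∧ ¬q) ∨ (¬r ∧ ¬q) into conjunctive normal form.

(r ∨ ¬q) ∧ (¬p ∨ ¬q)

(r ∧ ¬p) ∨ (r ∧ ¬q) ∨ (¬r ∧ ¬q)
≡ (r ∨ r ∨ ¬r) ∧ (r ∨ r ∨ ¬q) ∧ (r ∨ ¬q ∨ ¬r) ∧ (r ∨ ¬q ∨ ¬q) ∧ (¬p ∨ r ∨ ¬r) ∧ (¬p ∨ r ∨ ¬q) ∧ (¬p ∨ ¬q ∨ ¬r) ∧ (¬p ∨ ¬q ∨ ¬q)   (distribute ∨ over ∧)
≡ (r ∨ ¬q) ∧ (¬p ∨ ¬q)   (simplify)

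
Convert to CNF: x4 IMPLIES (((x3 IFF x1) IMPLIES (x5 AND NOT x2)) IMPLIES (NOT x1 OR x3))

x4 IMPLIES (((x3 IFF x1) IMPLIES (x5 AND NOT x2)) IMPLIES (NOT x1 OR x3))
≡ NOT x4 OR (((x3 IFF x1) IMPLIES (x5 AND NOT x2)) IMPLIES (NOT x1 OR x3))   [eliminate IMPLIES]
≡ NOT x4 OR NOT ((x3 IFF x1) IMPLIES (x5 AND NOT x2)) OR NOT x1 OR x3   [eliminate IMPLIES]
≡ NOT x4 OR NOT (NOT (x3 IFF x1) OR (x5 AND NOT x2)) OR NOT x1 OR x3   [eliminate IMPLIES]
≡ NOT x4 OR NOT (NOT ((x3 IMPLIES x1) AND (x1 IMPLIES x3)) OR (x5 AND NOT x2)) OR NOT x1 OR x3   [eliminate IFF]
≡ NOT x4 OR NOT (NOT ((NOT x3 OR x1) AND (x1 IMPLIES x3)) OR (x5 AND NOT x2)) OR NOT x1 OR x3   [eliminate IMPLIES]
≡ NOT x4 OR NOT (NOT ((NOT x3 OR x1) AND (NOT x1 OR x3)) OR (x5 AND NOT x2)) OR NOT x1 OR x3   [eliminate IMPLIES]
≡ NOT x4 OR (NOT NOT ((NOT x3 OR x1) AND (NOT x1 OR x3)) AND NOT (x5 AND NOT x2)) OR NOT x1 OR x3   [De Morgan]
≡ NOT x4 OR ((NOT x3 OR x1) AND (NOT x1 OR x3) AND NOT (x5 AND NOT x2)) OR NOT x1 OR x3   [double negation]
≡ NOT x4 OR ((NOT x3 OR x1) AND (NOT x1 OR x3) AND (NOT x5 OR NOT NOT x2)) OR NOT x1 OR x3   [De Morgan]
≡ NOT x4 OR ((NOT x3 OR x1) AND (NOT x1 OR x3) AND (NOT x5 OR x2)) OR NOT x1 OR x3   [double negation]
≡ (NOT x4 OR NOT x3 OR x1 OR NOT x1 OR x3) AND (NOT x4 OR NOT x1 OR x3 OR NOT x1 OR x3) AND (NOT x4 OR NOT x5 OR x2 OR NOT x1 OR x3)   [distribute OR over AND]
≡ NOT x4 OR NOT x1 OR x3   [simplify]

NOT x4 OR NOT x1 OR x3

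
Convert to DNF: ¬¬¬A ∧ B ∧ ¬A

¬A ∧ B

¬¬¬A ∧ B ∧ ¬A
= ¬A ∧ B ∧ ¬A   [double negation]
= ¬A ∧ B   [simplify]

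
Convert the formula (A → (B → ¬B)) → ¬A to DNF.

(A ∧ B) ∨ ¬A

(A → (B → ¬B)) → ¬A
≡ ¬(A → (B → ¬B)) ∨ ¬A   (eliminate →)
≡ ¬(¬A ∨ (B → ¬B)) ∨ ¬A   (eliminate →)
≡ ¬(¬A ∨ ¬B ∨ ¬B) ∨ ¬A   (eliminate →)
≡ (¬¬A ∧ ¬¬B ∧ ¬¬B) ∨ ¬A   (De Morgan)
≡ (A ∧ ¬¬B ∧ ¬¬B) ∨ ¬A   (double negation)
≡ (A ∧ B ∧ ¬¬B) ∨ ¬A   (double negation)
≡ (A ∧ B ∧ B) ∨ ¬A   (double negation)
≡ (A ∧ B) ∨ ¬A   (simplify)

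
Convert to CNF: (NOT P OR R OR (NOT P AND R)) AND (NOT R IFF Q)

(NOT P OR R OR (NOT P AND R)) AND (NOT R IFF Q)
⇔ (NOT P OR R OR (NOT P AND R)) AND (NOT R IMPLIES Q) AND (Q IMPLIES NOT R)   [eliminate IFF]
⇔ (NOT P OR R OR (NOT P AND R)) AND (NOT NOT R OR Q) AND (Q IMPLIES NOT R)   [eliminate IMPLIES]
⇔ (NOT P OR R OR (NOT P AND R)) AND (NOT NOT R OR Q) AND (NOT Q OR NOT R)   [eliminate IMPLIES]
⇔ (NOT P OR R OR (NOT P AND R)) AND (R OR Q) AND (NOT Q OR NOT R)   [double negation]
⇔ (NOT P OR R OR NOT P) AND (NOT P OR R OR R) AND (R OR Q) AND (NOT Q OR NOT R)   [distribute OR over AND]
⇔ (NOT P OR R) AND (R OR Q) AND (NOT Q OR NOT R)   [simplify]

(NOT P OR R) AND (R OR Q) AND (NOT Q OR NOT R)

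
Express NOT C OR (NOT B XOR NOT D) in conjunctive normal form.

NOT C OR (NOT B XOR NOT D)
≡ NOT C OR ((NOT B OR NOT D) AND NOT (NOT B AND NOT D))
≡ NOT C OR ((NOT B OR NOT D) AND (NOT NOT B OR NOT NOT D))
≡ NOT C OR ((NOT B OR NOT D) AND (B OR NOT NOT D))
≡ NOT C OR ((NOT B OR NOT D) AND (B OR D))
≡ (NOT C OR NOT B OR NOT D) AND (NOT C OR B OR D)

(NOT C OR NOT B OR NOT D) AND (NOT C OR B OR D)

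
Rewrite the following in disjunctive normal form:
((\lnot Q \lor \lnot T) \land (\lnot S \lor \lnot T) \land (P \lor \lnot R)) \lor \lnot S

(\lnot T \land P) \lor (\lnot T \land \lnot R) \lor \lnot S

((\lnot Q \lor \lnot T) \land (\lnot S \lor \lnot T) \land (P \lor \lnot R)) \lor \lnot S
≡ (\lnot Q \land \lnot S \land P) \lor (\lnot Q \land \lnot S \land \lnot R) \lor (\lnot Q \land \lnot T \land P) \lor (\lnot Q \land \lnot T \land \lnot R) \lor (\lnot T \land \lnot S \land P) \lor (\lnot T \land \lnot S \land \lnot R) \lor (\lnot T \land \lnot T \land P) \lor (\lnot T \land \lnot T \land \lnot R) \lor \lnot S   — distribute \land over \lor
≡ (\lnot T \land P) \lor (\lnot T \land \lnot R) \lor \lnot S   — simplify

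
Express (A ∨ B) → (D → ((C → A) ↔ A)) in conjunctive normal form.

(A ∨ B) → (D → ((C → A) ↔ A))
= ¬(A ∨ B) ∨ (D → ((C → A) ↔ A))   (eliminate →)
= ¬(A ∨ B) ∨ ¬D ∨ ((C → A) ↔ A)   (eliminate →)
= ¬(A ∨ B) ∨ ¬D ∨ (((C → A) → A) ∧ (A → (C → A)))   (eliminate ↔)
= ¬(A ∨ B) ∨ ¬D ∨ ((¬(C → A) ∨ A) ∧ (A → (C → A)))   (eliminate →)
= ¬(A ∨ B) ∨ ¬D ∨ ((¬(¬C ∨ A) ∨ A) ∧ (A → (C → A)))   (eliminate →)
= ¬(A ∨ B) ∨ ¬D ∨ ((¬(¬C ∨ A) ∨ A) ∧ (¬A ∨ (C → A)))   (eliminate →)
= ¬(A ∨ B) ∨ ¬D ∨ ((¬(¬C ∨ A) ∨ A) ∧ (¬A ∨ ¬C ∨ A))   (eliminate →)
= (¬A ∧ ¬B) ∨ ¬D ∨ ((¬(¬C ∨ A) ∨ A) ∧ (¬A ∨ ¬C ∨ A))   (De Morgan)
= (¬A ∧ ¬B) ∨ ¬D ∨ (((¬¬C ∧ ¬A) ∨ A) ∧ (¬A ∨ ¬C ∨ A))   (De Morgan)
= (¬A ∧ ¬B) ∨ ¬D ∨ (((C ∧ ¬A) ∨ A) ∧ (¬A ∨ ¬C ∨ A))   (double negation)
= (¬A ∨ ¬D ∨ C ∨ A) ∧ (¬A ∨ ¬D ∨ ¬A ∨ A) ∧ (¬A ∨ ¬D ∨ ¬A ∨ ¬C ∨ A) ∧ (¬B ∨ ¬D ∨ C ∨ A) ∧ (¬B ∨ ¬D ∨ ¬A ∨ A) ∧ (¬B ∨ ¬D ∨ ¬A ∨ ¬C ∨ A)   (distribute ∨ over ∧)
= ¬B ∨ ¬D ∨ C ∨ A   (simplify)

¬B ∨ ¬D ∨ C ∨ A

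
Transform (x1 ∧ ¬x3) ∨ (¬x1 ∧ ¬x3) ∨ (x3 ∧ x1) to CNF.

(x1 ∧ ¬x3) ∨ (¬x1 ∧ ¬x3) ∨ (x3 ∧ x1)
⇔ (x1 ∨ ¬x1 ∨ x3) ∧ (x1 ∨ ¬x1 ∨ x1) ∧ (x1 ∨ ¬x3 ∨ x3) ∧ (x1 ∨ ¬x3 ∨ x1) ∧ (¬x3 ∨ ¬x1 ∨ x3) ∧ (¬x3 ∨ ¬x1 ∨ x1) ∧ (¬x3 ∨ ¬x3 ∨ x3) ∧ (¬x3 ∨ ¬x3 ∨ x1)   [distribute ∨ over ∧]
⇔ x1 ∨ ¬x3   [simplify]

x1 ∨ ¬x3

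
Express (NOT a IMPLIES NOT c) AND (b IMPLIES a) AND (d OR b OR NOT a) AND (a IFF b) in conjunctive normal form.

(a OR NOT c) AND (NOT b OR a) AND (NOT a OR b)

(NOT a IMPLIES NOT c) AND (b IMPLIES a) AND (d OR b OR NOT a) AND (a IFF b)
⇔ (NOT NOT a OR NOT c) AND (b IMPLIES a) AND (d OR b OR NOT a) AND (a IFF b)   [eliminate IMPLIES]
⇔ (NOT NOT a OR NOT c) AND (NOT b OR a) AND (d OR b OR NOT a) AND (a IFF b)   [eliminate IMPLIES]
⇔ (NOT NOT a OR NOT c) AND (NOT b OR a) AND (d OR b OR NOT a) AND (a IMPLIES b) AND (b IMPLIES a)   [eliminate IFF]
⇔ (NOT NOT a OR NOT c) AND (NOT b OR a) AND (d OR b OR NOT a) AND (NOT a OR b) AND (b IMPLIES a)   [eliminate IMPLIES]
⇔ (NOT NOT a OR NOT c) AND (NOT b OR a) AND (d OR b OR NOT a) AND (NOT a OR b) AND (NOT b OR a)   [eliminate IMPLIES]
⇔ (a OR NOT c) AND (NOT b OR a) AND (d OR b OR NOT a) AND (NOT a OR b) AND (NOT b OR a)   [double negation]
⇔ (a OR NOT c) AND (NOT b OR a) AND (NOT a OR b)   [simplify]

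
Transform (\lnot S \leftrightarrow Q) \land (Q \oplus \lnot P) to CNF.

(S \lor Q) \land (\lnot Q \lor \lnot S) \land (Q \lor \lnot P) \land (\lnot Q \lor P)

(\lnot S \leftrightarrow Q) \land (Q \oplus \lnot P)
≡ (\lnot S \to Q) \land (Q \to \lnot S) \land (Q \oplus \lnot P)   [eliminate \leftrightarrow]
≡ (\lnot \lnot S \lor Q) \land (Q \to \lnot S) \land (Q \oplus \lnot P)   [eliminate \to]
≡ (\lnot \lnot S \lor Q) \land (\lnot Q \lor \lnot S) \land (Q \oplus \lnot P)   [eliminate \to]
≡ (\lnot \lnot S \lor Q) \land (\lnot Q \lor \lnot S) \land (Q \lor \lnot P) \land \lnot (Q \land \lnot P)   [expand \oplus]
≡ (S \lor Q) \land (\lnot Q \lor \lnot S) \land (Q \lor \lnot P) \land \lnot (Q \land \lnot P)   [double negation]
≡ (S \lor Q) \land (\lnot Q \lor \lnot S) \land (Q \lor \lnot P) \land (\lnot Q \lor \lnot \lnot P)   [De Morgan]
≡ (S \lor Q) \land (\lnot Q \lor \lnot S) \land (Q \lor \lnot P) \land (\lnot Q \lor P)   [double negation]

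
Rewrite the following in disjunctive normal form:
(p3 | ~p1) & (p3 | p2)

p3 | (~p1 & p2)

(p3 | ~p1) & (p3 | p2)
= (p3 & p3) | (p3 & p2) | (~p1 & p3) | (~p1 & p2)   [distribute & over |]
= p3 | (~p1 & p2)   [simplify]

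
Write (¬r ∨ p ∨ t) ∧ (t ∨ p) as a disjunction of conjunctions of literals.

p ∨ t

(¬r ∨ p ∨ t) ∧ (t ∨ p)
≡ (¬r ∧ t) ∨ (¬r ∧ p) ∨ (p ∧ t) ∨ (p ∧ p) ∨ (t ∧ t) ∨ (t ∧ p)   — distribute ∧ over ∨
≡ p ∨ t   — simplify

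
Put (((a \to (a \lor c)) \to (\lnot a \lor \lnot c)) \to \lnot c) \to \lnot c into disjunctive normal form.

(\lnot a \land c) \lor \lnot c

(((a \to (a \lor c)) \to (\lnot a \lor \lnot c)) \to \lnot c) \to \lnot c
= \lnot (((a \to (a \lor c)) \to (\lnot a \lor \lnot c)) \to \lnot c) \lor \lnot c   — eliminate \to
= \lnot (\lnot ((a \to (a \lor c)) \to (\lnot a \lor \lnot c)) \lor \lnot c) \lor \lnot c   — eliminate \to
= \lnot (\lnot (\lnot (a \to (a \lor c)) \lor \lnot a \lor \lnot c) \lor \lnot c) \lor \lnot c   — eliminate \to
= \lnot (\lnot (\lnot (\lnot a \lor a \lor c) \lor \lnot a \lor \lnot c) \lor \lnot c) \lor \lnot c   — eliminate \to
= (\lnot \lnot (\lnot (\lnot a \lor a \lor c) \lor \lnot a \lor \lnot c) \land \lnot \lnot c) \lor \lnot c   — De Morgan
= ((\lnot (\lnot a \lor a \lor c) \lor \lnot a \lor \lnot c) \land \lnot \lnot c) \lor \lnot c   — double negation
= (((\lnot \lnot a \land \lnot a \land \lnot c) \lor \lnot a \lor \lnot c) \land \lnot \lnot c) \lor \lnot c   — De Morgan
= (((a \land \lnot a \land \lnot c) \lor \lnot a \lor \lnot c) \land \lnot \lnot c) \lor \lnot c   — double negation
= (((a \land \lnot a \land \lnot c) \lor \lnot a \lor \lnot c) \land c) \lor \lnot c   — double negation
= (a \land \lnot a \land \lnot c \land c) \lor (\lnot a \land c) \lor (\lnot c \land c) \lor \lnot c   — distribute \land over \lor
= (\lnot a \land c) \lor \lnot c   — simplify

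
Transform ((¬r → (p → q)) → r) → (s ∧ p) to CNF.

(r ∨ ¬p ∨ q ∨ s) ∧ (¬r ∨ s) ∧ (¬r ∨ p)

((¬r → (p → q)) → r) → (s ∧ p)
≡ ¬((¬r → (p → q)) → r) ∨ (s ∧ p)   [eliminate →]
≡ ¬(¬(¬r → (p → q)) ∨ r) ∨ (s ∧ p)   [eliminate →]
≡ ¬(¬(¬¬r ∨ (p → q)) ∨ r) ∨ (s ∧ p)   [eliminate →]
≡ ¬(¬(¬¬r ∨ ¬p ∨ q) ∨ r) ∨ (s ∧ p)   [eliminate →]
≡ (¬¬(¬¬r ∨ ¬p ∨ q) ∧ ¬r) ∨ (s ∧ p)   [De Morgan]
≡ ((¬¬r ∨ ¬p ∨ q) ∧ ¬r) ∨ (s ∧ p)   [double negation]
≡ ((r ∨ ¬p ∨ q) ∧ ¬r) ∨ (s ∧ p)   [double negation]
≡ (r ∨ ¬p ∨ q ∨ s) ∧ (r ∨ ¬p ∨ q ∨ p) ∧ (¬r ∨ s) ∧ (¬r ∨ p)   [distribute ∨ over ∧]
≡ (r ∨ ¬p ∨ q ∨ s) ∧ (¬r ∨ s) ∧ (¬r ∨ p)   [simplify]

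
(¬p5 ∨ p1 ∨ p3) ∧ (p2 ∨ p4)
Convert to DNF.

(¬p5 ∧ p2) ∨ (¬p5 ∧ p4) ∨ (p1 ∧ p2) ∨ (p1 ∧ p4) ∨ (p3 ∧ p2) ∨ (p3 ∧ p4)

(¬p5 ∨ p1 ∨ p3) ∧ (p2 ∨ p4)
≡ (¬p5 ∧ p2) ∨ (¬p5 ∧ p4) ∨ (p1 ∧ p2) ∨ (p1 ∧ p4) ∨ (p3 ∧ p2) ∨ (p3 ∧ p4)   [distribute ∧ over ∨]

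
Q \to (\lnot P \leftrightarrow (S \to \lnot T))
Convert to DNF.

Q \to (\lnot P \leftrightarrow (S \to \lnot T))
⇔ \lnot Q \lor (\lnot P \leftrightarrow (S \to \lnot T))   (eliminate \to)
⇔ \lnot Q \lor ((\lnot P \to (S \to \lnot T)) \land ((S \to \lnot T) \to \lnot P))   (eliminate \leftrightarrow)
⇔ \lnot Q \lor ((\lnot \lnot P \lor (S \to \lnot T)) \land ((S \to \lnot T) \to \lnot P))   (eliminate \to)
⇔ \lnot Q \lor ((\lnot \lnot P \lor \lnot S \lor \lnot T) \land ((S \to \lnot T) \to \lnot P))   (eliminate \to)
⇔ \lnot Q \lor ((\lnot \lnot P \lor \lnot S \lor \lnot T) \land (\lnot (S \to \lnot T) \lor \lnot P))   (eliminate \to)
⇔ \lnot Q \lor ((\lnot \lnot P \lor \lnot S \lor \lnot T) \land (\lnot (\lnot S \lor \lnot T) \lor \lnot P))   (eliminate \to)
⇔ \lnot Q \lor ((P \lor \lnot S \lor \lnot T) \land (\lnot (\lnot S \lor \lnot T) \lor \lnot P))   (double negation)
⇔ \lnot Q \lor ((P \lor \lnot S \lor \lnot T) \land ((\lnot \lnot S \land \lnot \lnot T) \lor \lnot P))   (De Morgan)
⇔ \lnot Q \lor ((P \lor \lnot S \lor \lnot T) \land ((S \land \lnot \lnot T) \lor \lnot P))   (double negation)
⇔ \lnot Q \lor ((P \lor \lnot S \lor \lnot T) \land ((S \land T) \lor \lnot P))   (double negation)
⇔ \lnot Q \lor (P \land S \land T) \lor (P \land \lnot P) \lor (\lnot S \land S \land T) \lor (\lnot S \land \lnot P) \lor (\lnot T \land S \land T) \lor (\lnot T \land \lnot P)   (distribute \land over \lor)
⇔ \lnot Q \lor (P \land S \land T) \lor (\lnot S \land \lnot P) \lor (\lnot T \land \lnot P)   (simplify)

\lnot Q \lor (P \land S \land T) \lor (\lnot S \land \lnot P) \lor (\lnot T \land \lnot P)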